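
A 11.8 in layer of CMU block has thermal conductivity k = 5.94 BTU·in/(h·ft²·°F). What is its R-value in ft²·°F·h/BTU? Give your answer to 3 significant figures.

1.99 ft²·°F·h/BTU

R = L/k = 11.8/5.94 = 1.987 ft²·°F·h/BTU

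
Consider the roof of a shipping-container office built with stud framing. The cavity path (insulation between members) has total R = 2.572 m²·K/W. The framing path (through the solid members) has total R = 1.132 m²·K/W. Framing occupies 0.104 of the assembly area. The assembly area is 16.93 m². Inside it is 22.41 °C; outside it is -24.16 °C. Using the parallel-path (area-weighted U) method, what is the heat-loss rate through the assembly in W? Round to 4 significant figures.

347.1 W

U_eff = 0.896/2.572 + 0.104/1.132 = 0.34837 + 0.091873 = 0.44024
R_eff = 1/U_eff = 2.2715 m²·K/W
Q = 16.93 × (22.41 − (-24.16)) / 2.2715 = 347.1 W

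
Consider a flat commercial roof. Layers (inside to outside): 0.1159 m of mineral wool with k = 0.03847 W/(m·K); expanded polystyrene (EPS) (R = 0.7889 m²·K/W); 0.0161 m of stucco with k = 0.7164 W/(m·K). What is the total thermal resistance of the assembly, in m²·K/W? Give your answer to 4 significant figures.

0.1159/0.03847 = 3.0127
0.0161/0.7164 = 0.022473
R_total = 3.0127 + 0.7889 + 0.022473 = 3.8241 m²·K/W

3.824 m²·K/W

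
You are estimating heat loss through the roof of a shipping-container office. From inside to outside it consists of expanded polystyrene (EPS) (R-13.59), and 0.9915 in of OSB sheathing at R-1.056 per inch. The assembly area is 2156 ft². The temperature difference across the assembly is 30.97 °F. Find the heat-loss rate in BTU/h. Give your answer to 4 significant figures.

0.9915 × 1.056 = 1.047
R_total = 13.59 + 1.047 = 14.637 ft²·°F·h/BTU
Q = A·ΔT/R = 2156 × 30.97 / 14.637 = 4561.8 BTU/h

4562 BTU/h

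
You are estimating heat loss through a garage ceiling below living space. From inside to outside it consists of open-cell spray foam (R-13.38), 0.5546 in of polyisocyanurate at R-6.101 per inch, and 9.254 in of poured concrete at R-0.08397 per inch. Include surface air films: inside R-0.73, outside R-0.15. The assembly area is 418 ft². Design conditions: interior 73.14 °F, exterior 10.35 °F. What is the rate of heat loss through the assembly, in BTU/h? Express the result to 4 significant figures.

1425 BTU/h

0.5546 × 6.101 = 3.3836
9.254 × 0.08397 = 0.77706
R_total = 0.73 + 13.38 + 3.3836 + 0.77706 + 0.15 = 18.421 ft²·°F·h/BTU
Q = A·ΔT/R = 418 × (73.14 − 10.35) / 18.421 = 1424.8 BTU/h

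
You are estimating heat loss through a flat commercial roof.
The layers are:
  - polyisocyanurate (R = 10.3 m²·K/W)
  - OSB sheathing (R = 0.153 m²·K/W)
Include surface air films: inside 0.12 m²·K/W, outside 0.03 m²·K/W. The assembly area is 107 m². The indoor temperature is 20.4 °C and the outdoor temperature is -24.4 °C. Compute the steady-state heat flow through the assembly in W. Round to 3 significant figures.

R_total = 0.12 + 10.3 + 0.153 + 0.03 = 10.6 m²·K/W
Q = A·ΔT/R = 107 × (20.4 − (-24.4)) / 10.6 = 452.1 W

452 W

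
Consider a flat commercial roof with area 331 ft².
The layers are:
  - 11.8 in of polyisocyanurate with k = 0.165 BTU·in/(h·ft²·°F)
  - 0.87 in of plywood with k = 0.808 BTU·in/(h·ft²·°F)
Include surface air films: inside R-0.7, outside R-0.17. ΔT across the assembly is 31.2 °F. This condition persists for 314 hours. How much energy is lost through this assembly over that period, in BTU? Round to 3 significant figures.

11.8/0.165 = 71.52
0.87/0.808 = 1.077
R_total = 0.7 + 71.52 + 1.077 + 0.17 = 73.46 ft²·°F·h/BTU
Q = 331 × 31.2 / 73.46 = 140.6 BTU/h
E = 140.6 × 314 = 44140 BTU

44100 BTU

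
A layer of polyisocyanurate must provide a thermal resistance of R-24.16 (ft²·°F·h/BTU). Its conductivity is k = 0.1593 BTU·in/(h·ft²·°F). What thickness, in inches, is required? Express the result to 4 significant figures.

3.849 in

L = R × k = 24.16 × 0.1593 = 3.8487 in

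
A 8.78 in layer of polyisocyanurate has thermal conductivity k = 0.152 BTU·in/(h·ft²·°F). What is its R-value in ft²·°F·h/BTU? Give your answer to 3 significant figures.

R = L/k = 8.78/0.152 = 57.76 ft²·°F·h/BTU

57.8 ft²·°F·h/BTU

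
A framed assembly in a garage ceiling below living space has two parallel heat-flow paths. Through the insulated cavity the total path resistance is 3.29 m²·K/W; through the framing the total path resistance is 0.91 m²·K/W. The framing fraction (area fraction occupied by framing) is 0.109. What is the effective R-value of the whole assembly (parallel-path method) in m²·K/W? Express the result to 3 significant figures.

U_eff = 0.891/3.29 + 0.109/0.91 = 0.2708 + 0.1198 = 0.3906
R_eff = 1/U_eff = 2.56 m²·K/W

2.56 m²·K/W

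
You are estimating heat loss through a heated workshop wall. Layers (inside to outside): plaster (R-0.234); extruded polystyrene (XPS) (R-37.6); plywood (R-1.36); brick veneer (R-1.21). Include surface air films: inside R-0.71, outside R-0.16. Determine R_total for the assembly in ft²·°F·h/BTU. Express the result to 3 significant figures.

41.3 ft²·°F·h/BTU

R_total = 0.71 + 0.234 + 37.6 + 1.36 + 1.21 + 0.16 = 41.27 ft²·°F·h/BTU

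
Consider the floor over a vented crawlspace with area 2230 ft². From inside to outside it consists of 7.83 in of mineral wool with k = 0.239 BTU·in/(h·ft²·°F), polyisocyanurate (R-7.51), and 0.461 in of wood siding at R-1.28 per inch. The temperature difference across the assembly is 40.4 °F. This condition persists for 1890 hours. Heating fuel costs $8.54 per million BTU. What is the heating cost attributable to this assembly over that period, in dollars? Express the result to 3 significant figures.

7.83/0.239 = 32.76
0.461 × 1.28 = 0.5901
R_total = 32.76 + 7.51 + 0.5901 = 40.86 ft²·°F·h/BTU
Q = 2230 × 40.4 / 40.86 = 2205 BTU/h
E = 2205 × 1890 = 4167000 BTU
Cost = 4167000/10⁶ × 8.54 = $35.59

35.6 dollars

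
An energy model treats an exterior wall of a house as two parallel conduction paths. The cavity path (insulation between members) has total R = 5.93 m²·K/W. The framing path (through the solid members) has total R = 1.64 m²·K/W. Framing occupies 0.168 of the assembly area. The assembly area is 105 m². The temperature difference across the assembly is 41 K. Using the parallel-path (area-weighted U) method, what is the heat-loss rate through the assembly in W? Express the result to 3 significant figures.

U_eff = 0.832/5.93 + 0.168/1.64 = 0.1403 + 0.1024 = 0.2427
R_eff = 1/U_eff = 4.12 m²·K/W
Q = 105 × 41 / 4.12 = 1045 W

1050 W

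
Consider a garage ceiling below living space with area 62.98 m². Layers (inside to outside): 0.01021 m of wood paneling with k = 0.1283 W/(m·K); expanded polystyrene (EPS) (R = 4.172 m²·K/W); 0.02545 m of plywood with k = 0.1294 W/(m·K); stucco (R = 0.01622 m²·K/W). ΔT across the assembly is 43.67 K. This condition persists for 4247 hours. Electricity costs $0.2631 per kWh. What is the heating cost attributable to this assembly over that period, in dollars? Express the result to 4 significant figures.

688.4 dollars

0.01021/0.1283 = 0.079579
0.02545/0.1294 = 0.19668
R_total = 0.079579 + 4.172 + 0.19668 + 0.01622 = 4.4645 m²·K/W
Q = 62.98 × 43.67 / 4.4645 = 616.05 W
E = 616.05 W × 4247 h / 1000 = 2616.4 kWh
Cost = 2616.4 × 0.2631 = $688.36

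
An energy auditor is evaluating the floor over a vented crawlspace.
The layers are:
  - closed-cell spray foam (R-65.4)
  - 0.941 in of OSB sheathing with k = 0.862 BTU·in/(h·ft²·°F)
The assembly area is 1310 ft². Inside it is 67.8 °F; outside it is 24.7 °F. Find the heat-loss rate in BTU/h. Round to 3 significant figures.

0.941/0.862 = 1.092
R_total = 65.4 + 1.092 = 66.49 ft²·°F·h/BTU
Q = A·ΔT/R = 1310 × (67.8 − 24.7) / 66.49 = 849.1 BTU/h

849 BTU/h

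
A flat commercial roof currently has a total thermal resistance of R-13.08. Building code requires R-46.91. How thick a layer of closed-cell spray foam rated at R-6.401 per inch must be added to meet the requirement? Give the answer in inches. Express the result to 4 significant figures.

ΔR = 46.91 − 13.08 = 33.83 ft²·°F·h/BTU
L = ΔR / (R/in) = 33.83/6.401 = 5.2851 in

5.285 in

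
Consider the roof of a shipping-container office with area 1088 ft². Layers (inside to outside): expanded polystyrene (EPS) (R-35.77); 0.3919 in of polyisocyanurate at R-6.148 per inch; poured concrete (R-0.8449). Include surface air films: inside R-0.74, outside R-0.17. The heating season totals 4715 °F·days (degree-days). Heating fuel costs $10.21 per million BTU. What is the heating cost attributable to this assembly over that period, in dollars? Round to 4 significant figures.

31.48 dollars

0.3919 × 6.148 = 2.4094
R_total = 0.74 + 35.77 + 2.4094 + 0.8449 + 0.17 = 39.934 ft²·°F·h/BTU
E = A × HDD × 24 / R = 1088 × 4715 × 24 / 39.934 = 3083000 BTU
Cost = 3083000/10⁶ × 10.21 = $31.478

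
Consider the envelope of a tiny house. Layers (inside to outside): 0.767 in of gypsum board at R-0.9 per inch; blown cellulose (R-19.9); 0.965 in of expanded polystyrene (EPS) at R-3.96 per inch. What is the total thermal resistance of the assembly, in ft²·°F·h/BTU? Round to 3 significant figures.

24.4 ft²·°F·h/BTU

0.767 × 0.9 = 0.6903
0.965 × 3.96 = 3.821
R_total = 0.6903 + 19.9 + 3.821 = 24.41 ft²·°F·h/BTU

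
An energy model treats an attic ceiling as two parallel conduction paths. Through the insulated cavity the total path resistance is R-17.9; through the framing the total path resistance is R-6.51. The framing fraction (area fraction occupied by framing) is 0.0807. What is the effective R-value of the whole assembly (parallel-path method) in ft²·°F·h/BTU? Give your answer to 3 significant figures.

15.7 ft²·°F·h/BTU

U_eff = 0.9193/17.9 + 0.0807/6.51 = 0.05136 + 0.0124 = 0.06375
R_eff = 1/U_eff = 15.69 ft²·°F·h/BTU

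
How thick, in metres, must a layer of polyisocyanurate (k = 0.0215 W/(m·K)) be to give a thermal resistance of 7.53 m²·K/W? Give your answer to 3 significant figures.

0.162 m

L = R·k = 7.53 × 0.0215 = 0.1619 m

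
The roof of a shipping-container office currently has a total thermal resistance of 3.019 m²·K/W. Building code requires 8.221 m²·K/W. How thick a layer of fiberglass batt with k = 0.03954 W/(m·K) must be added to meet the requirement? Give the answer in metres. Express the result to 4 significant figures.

0.2057 m

ΔR = 8.221 − 3.019 = 5.202 m²·K/W
L = ΔR × k = 5.202 × 0.03954 = 0.20569 m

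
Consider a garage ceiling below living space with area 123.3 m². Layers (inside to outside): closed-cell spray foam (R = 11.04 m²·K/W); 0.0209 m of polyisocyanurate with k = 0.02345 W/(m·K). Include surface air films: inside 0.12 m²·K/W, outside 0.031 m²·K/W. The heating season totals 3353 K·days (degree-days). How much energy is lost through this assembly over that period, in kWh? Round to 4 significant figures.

0.0209/0.02345 = 0.89126
R_total = 0.12 + 11.04 + 0.89126 + 0.031 = 12.082 m²·K/W
E = A × HDD × 24 / R / 1000 = 123.3 × 3353 × 24 / 12.082 / 1000 = 821.22 kWh

821.2 kWh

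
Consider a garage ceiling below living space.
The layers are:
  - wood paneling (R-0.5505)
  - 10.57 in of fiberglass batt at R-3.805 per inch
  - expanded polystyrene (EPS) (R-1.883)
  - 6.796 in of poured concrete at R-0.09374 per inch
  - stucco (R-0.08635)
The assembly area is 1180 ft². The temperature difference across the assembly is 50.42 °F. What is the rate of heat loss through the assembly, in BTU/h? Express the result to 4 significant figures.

1372 BTU/h

10.57 × 3.805 = 40.219
6.796 × 0.09374 = 0.63706
R_total = 0.5505 + 40.219 + 1.883 + 0.63706 + 0.08635 = 43.376 ft²·°F·h/BTU
Q = A·ΔT/R = 1180 × 50.42 / 43.376 = 1371.6 BTU/h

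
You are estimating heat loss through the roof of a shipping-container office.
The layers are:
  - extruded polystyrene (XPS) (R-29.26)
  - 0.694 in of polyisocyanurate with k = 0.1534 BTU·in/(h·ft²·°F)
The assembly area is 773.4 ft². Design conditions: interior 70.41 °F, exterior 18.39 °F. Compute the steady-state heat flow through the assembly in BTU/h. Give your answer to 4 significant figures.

1191 BTU/h

0.694/0.1534 = 4.5241
R_total = 29.26 + 4.5241 = 33.784 ft²·°F·h/BTU
Q = A·ΔT/R = 773.4 × (70.41 − 18.39) / 33.784 = 1190.9 BTU/h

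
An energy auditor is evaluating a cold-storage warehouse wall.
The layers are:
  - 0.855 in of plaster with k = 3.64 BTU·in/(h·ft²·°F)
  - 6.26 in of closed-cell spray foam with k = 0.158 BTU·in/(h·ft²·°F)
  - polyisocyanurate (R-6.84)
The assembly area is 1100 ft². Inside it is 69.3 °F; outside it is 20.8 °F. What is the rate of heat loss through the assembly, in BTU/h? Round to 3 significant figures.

0.855/3.64 = 0.2349
6.26/0.158 = 39.62
R_total = 0.2349 + 39.62 + 6.84 = 46.7 ft²·°F·h/BTU
Q = A·ΔT/R = 1100 × (69.3 − 20.8) / 46.7 = 1143 BTU/h

1140 BTU/h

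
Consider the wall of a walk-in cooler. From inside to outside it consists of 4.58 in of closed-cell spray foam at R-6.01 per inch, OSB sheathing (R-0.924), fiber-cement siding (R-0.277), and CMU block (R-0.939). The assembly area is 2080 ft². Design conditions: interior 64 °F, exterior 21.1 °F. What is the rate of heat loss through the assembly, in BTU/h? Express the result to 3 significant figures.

3010 BTU/h

4.58 × 6.01 = 27.53
R_total = 27.53 + 0.924 + 0.277 + 0.939 = 29.67 ft²·°F·h/BTU
Q = A·ΔT/R = 2080 × (64 − 21.1) / 29.67 = 3008 BTU/h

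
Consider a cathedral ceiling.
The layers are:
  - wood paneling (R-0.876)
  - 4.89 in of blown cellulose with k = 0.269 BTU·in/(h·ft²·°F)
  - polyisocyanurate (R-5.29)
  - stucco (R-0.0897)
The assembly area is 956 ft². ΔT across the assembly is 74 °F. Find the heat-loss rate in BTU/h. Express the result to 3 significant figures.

2900 BTU/h

4.89/0.269 = 18.18
R_total = 0.876 + 18.18 + 5.29 + 0.0897 = 24.43 ft²·°F·h/BTU
Q = A·ΔT/R = 956 × 74 / 24.43 = 2895 BTU/h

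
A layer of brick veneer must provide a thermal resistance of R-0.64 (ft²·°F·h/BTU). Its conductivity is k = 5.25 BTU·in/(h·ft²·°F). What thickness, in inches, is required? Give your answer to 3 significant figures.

L = R × k = 0.64 × 5.25 = 3.36 in

3.36 in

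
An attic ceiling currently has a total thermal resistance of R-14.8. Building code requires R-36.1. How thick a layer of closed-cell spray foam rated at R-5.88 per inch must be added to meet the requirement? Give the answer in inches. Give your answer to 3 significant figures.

3.62 in

ΔR = 36.1 − 14.8 = 21.3 ft²·°F·h/BTU
L = ΔR / (R/in) = 21.3/5.88 = 3.622 in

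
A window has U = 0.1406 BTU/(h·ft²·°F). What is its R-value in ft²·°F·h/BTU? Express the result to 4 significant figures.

7.112 ft²·°F·h/BTU

R = 1/U = 1/0.1406 = 7.1124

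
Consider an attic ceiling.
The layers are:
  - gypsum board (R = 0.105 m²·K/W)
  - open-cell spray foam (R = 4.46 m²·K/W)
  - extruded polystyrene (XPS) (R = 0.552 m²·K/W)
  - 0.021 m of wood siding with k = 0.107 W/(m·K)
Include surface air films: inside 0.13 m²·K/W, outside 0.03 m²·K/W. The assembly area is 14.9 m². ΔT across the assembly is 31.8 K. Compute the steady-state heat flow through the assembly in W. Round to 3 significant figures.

86.6 W

0.021/0.107 = 0.1963
R_total = 0.13 + 0.105 + 4.46 + 0.552 + 0.1963 + 0.03 = 5.473 m²·K/W
Q = A·ΔT/R = 14.9 × 31.8 / 5.473 = 86.57 W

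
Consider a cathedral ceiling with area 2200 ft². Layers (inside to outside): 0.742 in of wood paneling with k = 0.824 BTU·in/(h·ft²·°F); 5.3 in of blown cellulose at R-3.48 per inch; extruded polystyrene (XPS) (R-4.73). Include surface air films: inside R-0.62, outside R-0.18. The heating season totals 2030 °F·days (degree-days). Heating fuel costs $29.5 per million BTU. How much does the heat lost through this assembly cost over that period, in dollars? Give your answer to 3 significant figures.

127 dollars

0.742/0.824 = 0.9005
5.3 × 3.48 = 18.44
R_total = 0.62 + 0.9005 + 18.44 + 4.73 + 0.18 = 24.87 ft²·°F·h/BTU
E = A × HDD × 24 / R = 2200 × 2030 × 24 / 24.87 = 4309000 BTU
Cost = 4309000/10⁶ × 29.5 = $127.1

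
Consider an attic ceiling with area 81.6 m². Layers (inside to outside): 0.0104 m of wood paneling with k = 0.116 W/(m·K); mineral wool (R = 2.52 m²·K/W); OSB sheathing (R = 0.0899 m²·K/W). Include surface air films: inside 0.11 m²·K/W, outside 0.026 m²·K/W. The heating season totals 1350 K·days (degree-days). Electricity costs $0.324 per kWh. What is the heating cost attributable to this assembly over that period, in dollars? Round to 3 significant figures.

0.0104/0.116 = 0.08966
R_total = 0.11 + 0.08966 + 2.52 + 0.0899 + 0.026 = 2.836 m²·K/W
E = A × HDD × 24 / R / 1000 = 81.6 × 1350 × 24 / 2.836 / 1000 = 932.4 kWh
Cost = 932.4 × 0.324 = $302.1

302 dollars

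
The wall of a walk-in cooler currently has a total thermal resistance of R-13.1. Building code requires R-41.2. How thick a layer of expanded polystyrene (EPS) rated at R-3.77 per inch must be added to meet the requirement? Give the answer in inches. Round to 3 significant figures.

7.45 in

ΔR = 41.2 − 13.1 = 28.1 ft²·°F·h/BTU
L = ΔR / (R/in) = 28.1/3.77 = 7.454 in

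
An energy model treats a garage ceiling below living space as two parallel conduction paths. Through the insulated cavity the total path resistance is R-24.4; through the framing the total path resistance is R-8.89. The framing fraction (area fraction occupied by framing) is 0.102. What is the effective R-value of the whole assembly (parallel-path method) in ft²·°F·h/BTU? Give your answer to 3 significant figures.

U_eff = 0.898/24.4 + 0.102/8.89 = 0.0368 + 0.01147 = 0.04828
R_eff = 1/U_eff = 20.71 ft²·°F·h/BTU

20.7 ft²·°F·h/BTU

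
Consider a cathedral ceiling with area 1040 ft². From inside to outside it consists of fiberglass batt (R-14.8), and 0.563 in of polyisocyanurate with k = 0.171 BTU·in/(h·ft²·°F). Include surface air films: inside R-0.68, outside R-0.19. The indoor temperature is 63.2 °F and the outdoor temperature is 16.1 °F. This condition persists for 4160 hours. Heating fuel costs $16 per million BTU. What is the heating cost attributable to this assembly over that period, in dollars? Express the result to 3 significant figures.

0.563/0.171 = 3.292
R_total = 0.68 + 14.8 + 3.292 + 0.19 = 18.96 ft²·°F·h/BTU
Q = 1040 × (63.2 − 16.1) / 18.96 = 2583 BTU/h
E = 2583 × 4160 = 10750000 BTU
Cost = 10750000/10⁶ × 16 = $171.9

172 dollars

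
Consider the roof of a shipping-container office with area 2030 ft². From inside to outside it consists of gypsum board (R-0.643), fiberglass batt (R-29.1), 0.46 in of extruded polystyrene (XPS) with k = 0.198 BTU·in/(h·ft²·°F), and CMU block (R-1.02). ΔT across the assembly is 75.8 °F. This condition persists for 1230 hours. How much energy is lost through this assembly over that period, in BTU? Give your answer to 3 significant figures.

5720000 BTU

0.46/0.198 = 2.323
R_total = 0.643 + 29.1 + 2.323 + 1.02 = 33.09 ft²·°F·h/BTU
Q = 2030 × 75.8 / 33.09 = 4651 BTU/h
E = 4651 × 1230 = 5720000 BTU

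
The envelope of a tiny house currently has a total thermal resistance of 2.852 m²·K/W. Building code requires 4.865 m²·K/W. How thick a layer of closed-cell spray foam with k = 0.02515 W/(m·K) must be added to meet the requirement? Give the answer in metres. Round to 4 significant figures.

ΔR = 4.865 − 2.852 = 2.013 m²·K/W
L = ΔR × k = 2.013 × 0.02515 = 0.050627 m

0.05063 m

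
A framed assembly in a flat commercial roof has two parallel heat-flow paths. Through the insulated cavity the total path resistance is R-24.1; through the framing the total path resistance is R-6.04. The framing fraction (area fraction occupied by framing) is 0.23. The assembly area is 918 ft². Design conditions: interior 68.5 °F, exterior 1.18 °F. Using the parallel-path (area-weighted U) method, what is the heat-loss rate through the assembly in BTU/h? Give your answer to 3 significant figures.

U_eff = 0.77/24.1 + 0.23/6.04 = 0.03195 + 0.03808 = 0.07003
R_eff = 1/U_eff = 14.28 ft²·°F·h/BTU
Q = 918 × (68.5 − 1.18) / 14.28 = 4328 BTU/h

4330 BTU/h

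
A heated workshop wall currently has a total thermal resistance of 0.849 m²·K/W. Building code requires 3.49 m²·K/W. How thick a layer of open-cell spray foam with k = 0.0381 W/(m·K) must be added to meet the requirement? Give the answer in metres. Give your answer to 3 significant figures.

ΔR = 3.49 − 0.849 = 2.641 m²·K/W
L = ΔR × k = 2.641 × 0.0381 = 0.1006 m

0.101 m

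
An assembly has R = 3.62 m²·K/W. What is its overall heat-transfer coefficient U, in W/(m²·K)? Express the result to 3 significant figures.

U = 1/R = 1/3.62 = 0.2762

0.276 W/(m²·K)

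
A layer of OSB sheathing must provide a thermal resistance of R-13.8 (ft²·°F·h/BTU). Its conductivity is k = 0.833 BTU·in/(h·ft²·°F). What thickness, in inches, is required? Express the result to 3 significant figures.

11.5 in

L = R × k = 13.8 × 0.833 = 11.5 in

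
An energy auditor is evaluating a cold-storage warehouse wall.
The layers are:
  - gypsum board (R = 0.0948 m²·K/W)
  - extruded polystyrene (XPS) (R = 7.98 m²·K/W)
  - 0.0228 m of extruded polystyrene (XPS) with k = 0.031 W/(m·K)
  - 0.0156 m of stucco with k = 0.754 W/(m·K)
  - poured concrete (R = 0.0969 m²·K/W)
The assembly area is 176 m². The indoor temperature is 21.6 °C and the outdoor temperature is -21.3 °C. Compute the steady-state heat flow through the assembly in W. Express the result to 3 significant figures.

846 W

0.0228/0.031 = 0.7355
0.0156/0.754 = 0.02069
R_total = 0.0948 + 7.98 + 0.7355 + 0.02069 + 0.0969 = 8.928 m²·K/W
Q = A·ΔT/R = 176 × (21.6 − (-21.3)) / 8.928 = 845.7 W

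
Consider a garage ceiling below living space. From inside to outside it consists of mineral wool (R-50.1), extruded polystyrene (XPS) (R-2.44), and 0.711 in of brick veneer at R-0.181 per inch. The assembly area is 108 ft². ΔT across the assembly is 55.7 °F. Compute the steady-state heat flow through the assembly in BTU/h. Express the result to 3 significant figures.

0.711 × 0.181 = 0.1287
R_total = 50.1 + 2.44 + 0.1287 = 52.67 ft²·°F·h/BTU
Q = A·ΔT/R = 108 × 55.7 / 52.67 = 114.2 BTU/h

114 BTU/h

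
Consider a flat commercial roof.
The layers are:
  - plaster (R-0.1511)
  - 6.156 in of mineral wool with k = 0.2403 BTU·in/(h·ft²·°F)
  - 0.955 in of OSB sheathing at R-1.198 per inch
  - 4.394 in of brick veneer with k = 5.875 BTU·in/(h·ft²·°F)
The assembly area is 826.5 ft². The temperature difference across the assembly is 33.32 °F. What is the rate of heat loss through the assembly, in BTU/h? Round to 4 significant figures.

995.6 BTU/h

6.156/0.2403 = 25.618
0.955 × 1.198 = 1.1441
4.394/5.875 = 0.74791
R_total = 0.1511 + 25.618 + 1.1441 + 0.74791 = 27.661 ft²·°F·h/BTU
Q = A·ΔT/R = 826.5 × 33.32 / 27.661 = 995.59 BTU/h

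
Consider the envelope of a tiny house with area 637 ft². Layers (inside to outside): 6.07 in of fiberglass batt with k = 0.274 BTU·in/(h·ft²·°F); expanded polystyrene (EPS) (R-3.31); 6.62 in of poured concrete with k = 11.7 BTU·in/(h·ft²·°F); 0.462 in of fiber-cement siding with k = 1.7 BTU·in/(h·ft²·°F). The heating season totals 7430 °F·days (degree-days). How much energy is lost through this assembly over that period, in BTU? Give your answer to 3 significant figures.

6.07/0.274 = 22.15
6.62/11.7 = 0.5658
0.462/1.7 = 0.2718
R_total = 22.15 + 3.31 + 0.5658 + 0.2718 = 26.3 ft²·°F·h/BTU
E = A × HDD × 24 / R = 637 × 7430 × 24 / 26.3 = 4319000 BTU

4320000 BTU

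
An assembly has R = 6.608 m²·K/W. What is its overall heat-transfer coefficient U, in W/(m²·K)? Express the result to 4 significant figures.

0.1513 W/(m²·K)

U = 1/R = 1/6.608 = 0.15133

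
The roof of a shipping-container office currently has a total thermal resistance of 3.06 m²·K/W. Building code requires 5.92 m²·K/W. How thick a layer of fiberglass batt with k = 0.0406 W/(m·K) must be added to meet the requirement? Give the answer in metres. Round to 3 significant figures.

ΔR = 5.92 − 3.06 = 2.86 m²·K/W
L = ΔR × k = 2.86 × 0.0406 = 0.1161 m

0.116 m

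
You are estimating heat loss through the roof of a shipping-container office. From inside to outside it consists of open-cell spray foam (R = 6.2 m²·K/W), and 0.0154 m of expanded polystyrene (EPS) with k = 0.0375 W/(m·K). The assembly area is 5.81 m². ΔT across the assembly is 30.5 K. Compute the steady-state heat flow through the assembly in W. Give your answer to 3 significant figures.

0.0154/0.0375 = 0.4107
R_total = 6.2 + 0.4107 = 6.611 m²·K/W
Q = A·ΔT/R = 5.81 × 30.5 / 6.611 = 26.81 W

26.8 W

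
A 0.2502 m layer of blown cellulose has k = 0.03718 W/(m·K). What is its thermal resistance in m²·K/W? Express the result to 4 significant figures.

6.729 m²·K/W

R = L/k = 0.2502/0.03718 = 6.7294 m²·K/W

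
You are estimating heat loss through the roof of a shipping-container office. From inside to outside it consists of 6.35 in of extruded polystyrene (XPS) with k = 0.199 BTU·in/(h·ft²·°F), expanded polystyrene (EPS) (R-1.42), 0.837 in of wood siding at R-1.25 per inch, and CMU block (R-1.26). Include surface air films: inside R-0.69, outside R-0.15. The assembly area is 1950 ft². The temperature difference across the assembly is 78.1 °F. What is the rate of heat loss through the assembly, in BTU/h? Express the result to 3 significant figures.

4180 BTU/h

6.35/0.199 = 31.91
0.837 × 1.25 = 1.046
R_total = 0.69 + 31.91 + 1.42 + 1.046 + 1.26 + 0.15 = 36.48 ft²·°F·h/BTU
Q = A·ΔT/R = 1950 × 78.1 / 36.48 = 4175 BTU/h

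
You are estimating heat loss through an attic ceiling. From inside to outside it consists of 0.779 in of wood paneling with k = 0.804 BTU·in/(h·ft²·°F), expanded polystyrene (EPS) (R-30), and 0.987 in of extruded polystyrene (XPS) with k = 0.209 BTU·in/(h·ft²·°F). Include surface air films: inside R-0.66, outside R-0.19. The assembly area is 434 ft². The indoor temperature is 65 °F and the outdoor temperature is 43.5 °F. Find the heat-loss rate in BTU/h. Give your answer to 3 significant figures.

255 BTU/h

0.779/0.804 = 0.9689
0.987/0.209 = 4.722
R_total = 0.66 + 0.9689 + 30 + 4.722 + 0.19 = 36.54 ft²·°F·h/BTU
Q = A·ΔT/R = 434 × (65 − 43.5) / 36.54 = 255.4 BTU/h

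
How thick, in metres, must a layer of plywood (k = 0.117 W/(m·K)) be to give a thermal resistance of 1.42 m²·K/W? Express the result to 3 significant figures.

L = R·k = 1.42 × 0.117 = 0.1661 m

0.166 m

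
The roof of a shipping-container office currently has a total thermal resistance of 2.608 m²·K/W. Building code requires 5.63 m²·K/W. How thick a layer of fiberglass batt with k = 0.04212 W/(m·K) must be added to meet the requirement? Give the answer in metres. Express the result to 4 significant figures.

ΔR = 5.63 − 2.608 = 3.022 m²·K/W
L = ΔR × k = 3.022 × 0.04212 = 0.12729 m

0.1273 m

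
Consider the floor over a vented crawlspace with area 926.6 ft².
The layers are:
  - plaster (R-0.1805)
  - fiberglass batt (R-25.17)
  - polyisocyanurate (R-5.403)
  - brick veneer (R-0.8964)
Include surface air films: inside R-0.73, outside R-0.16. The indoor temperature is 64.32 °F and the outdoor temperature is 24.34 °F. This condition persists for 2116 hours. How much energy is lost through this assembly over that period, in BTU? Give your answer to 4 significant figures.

2409000 BTU

R_total = 0.73 + 0.1805 + 25.17 + 5.403 + 0.8964 + 0.16 = 32.54 ft²·°F·h/BTU
Q = 926.6 × (64.32 − 24.34) / 32.54 = 1138.5 BTU/h
E = 1138.5 × 2116 = 2409000 BTU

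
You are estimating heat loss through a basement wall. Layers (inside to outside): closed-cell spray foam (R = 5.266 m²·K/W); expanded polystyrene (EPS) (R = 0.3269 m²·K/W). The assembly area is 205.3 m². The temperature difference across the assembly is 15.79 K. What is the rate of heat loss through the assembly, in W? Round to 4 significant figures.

579.6 W

R_total = 5.266 + 0.3269 = 5.5929 m²·K/W
Q = A·ΔT/R = 205.3 × 15.79 / 5.5929 = 579.61 W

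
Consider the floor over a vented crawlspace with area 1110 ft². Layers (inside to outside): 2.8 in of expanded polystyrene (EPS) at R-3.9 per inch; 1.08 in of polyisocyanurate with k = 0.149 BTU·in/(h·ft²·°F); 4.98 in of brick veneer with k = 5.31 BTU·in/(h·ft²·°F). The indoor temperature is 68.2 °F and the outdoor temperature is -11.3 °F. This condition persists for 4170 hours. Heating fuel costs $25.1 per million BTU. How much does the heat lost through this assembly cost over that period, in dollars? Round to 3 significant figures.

2.8 × 3.9 = 10.92
1.08/0.149 = 7.248
4.98/5.31 = 0.9379
R_total = 10.92 + 7.248 + 0.9379 = 19.11 ft²·°F·h/BTU
Q = 1110 × (68.2 − (-11.3)) / 19.11 = 4619 BTU/h
E = 4619 × 4170 = 19260000 BTU
Cost = 19260000/10⁶ × 25.1 = $483.4

483 dollars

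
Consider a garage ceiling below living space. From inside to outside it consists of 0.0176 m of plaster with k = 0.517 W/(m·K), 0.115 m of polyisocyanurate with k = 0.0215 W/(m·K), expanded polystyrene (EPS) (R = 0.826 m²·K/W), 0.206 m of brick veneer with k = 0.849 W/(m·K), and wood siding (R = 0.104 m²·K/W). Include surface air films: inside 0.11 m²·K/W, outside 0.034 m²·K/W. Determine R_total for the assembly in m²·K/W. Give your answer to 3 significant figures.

6.70 m²·K/W

0.0176/0.517 = 0.03404
0.115/0.0215 = 5.349
0.206/0.849 = 0.2426
R_total = 0.11 + 0.03404 + 5.349 + 0.826 + 0.2426 + 0.104 + 0.034 = 6.7 m²·K/W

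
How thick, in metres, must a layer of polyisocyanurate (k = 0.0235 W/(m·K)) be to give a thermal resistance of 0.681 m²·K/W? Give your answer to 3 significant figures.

L = R·k = 0.681 × 0.0235 = 0.016 m

0.0160 m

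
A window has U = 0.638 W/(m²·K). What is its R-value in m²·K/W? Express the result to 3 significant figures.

R = 1/U = 1/0.638 = 1.567

1.57 m²·K/W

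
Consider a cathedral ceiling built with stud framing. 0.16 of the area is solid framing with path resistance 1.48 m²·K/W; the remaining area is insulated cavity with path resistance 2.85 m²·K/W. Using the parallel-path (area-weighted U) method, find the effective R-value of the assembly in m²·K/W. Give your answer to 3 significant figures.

2.48 m²·K/W

U_eff = 0.84/2.85 + 0.16/1.48 = 0.2947 + 0.1081 = 0.4028
R_eff = 1/U_eff = 2.482 m²·K/W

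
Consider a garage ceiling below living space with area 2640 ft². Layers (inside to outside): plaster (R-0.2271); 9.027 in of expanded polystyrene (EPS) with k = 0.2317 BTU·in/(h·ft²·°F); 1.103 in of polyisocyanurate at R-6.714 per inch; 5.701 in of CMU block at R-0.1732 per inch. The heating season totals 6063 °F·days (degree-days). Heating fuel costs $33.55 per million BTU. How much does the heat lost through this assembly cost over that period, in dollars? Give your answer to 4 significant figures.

9.027/0.2317 = 38.96
1.103 × 6.714 = 7.4055
5.701 × 0.1732 = 0.98741
R_total = 0.2271 + 38.96 + 7.4055 + 0.98741 = 47.58 ft²·°F·h/BTU
E = A × HDD × 24 / R = 2640 × 6063 × 24 / 47.58 = 8073800 BTU
Cost = 8073800/10⁶ × 33.55 = $270.88

270.9 dollars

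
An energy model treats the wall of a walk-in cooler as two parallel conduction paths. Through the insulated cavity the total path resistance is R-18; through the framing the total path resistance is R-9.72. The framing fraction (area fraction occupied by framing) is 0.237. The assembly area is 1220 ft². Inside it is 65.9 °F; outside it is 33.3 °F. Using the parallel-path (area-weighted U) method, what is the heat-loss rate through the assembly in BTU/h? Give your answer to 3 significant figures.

2660 BTU/h

U_eff = 0.763/18 + 0.237/9.72 = 0.04239 + 0.02438 = 0.06677
R_eff = 1/U_eff = 14.98 ft²·°F·h/BTU
Q = 1220 × (65.9 − 33.3) / 14.98 = 2656 BTU/h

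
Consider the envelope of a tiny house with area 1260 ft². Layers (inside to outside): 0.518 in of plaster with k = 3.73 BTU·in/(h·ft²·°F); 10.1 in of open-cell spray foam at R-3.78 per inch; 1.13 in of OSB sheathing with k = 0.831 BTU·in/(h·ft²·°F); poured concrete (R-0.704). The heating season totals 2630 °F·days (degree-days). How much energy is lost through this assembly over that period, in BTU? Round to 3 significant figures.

0.518/3.73 = 0.1389
10.1 × 3.78 = 38.18
1.13/0.831 = 1.36
R_total = 0.1389 + 38.18 + 1.36 + 0.704 = 40.38 ft²·°F·h/BTU
E = A × HDD × 24 / R = 1260 × 2630 × 24 / 40.38 = 1970000 BTU

1970000 BTU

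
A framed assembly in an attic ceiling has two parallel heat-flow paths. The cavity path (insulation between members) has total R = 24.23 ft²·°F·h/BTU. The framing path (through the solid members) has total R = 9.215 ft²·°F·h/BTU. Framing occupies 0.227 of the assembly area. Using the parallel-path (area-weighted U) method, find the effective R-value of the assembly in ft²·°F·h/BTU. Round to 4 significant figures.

17.69 ft²·°F·h/BTU

U_eff = 0.773/24.23 + 0.227/9.215 = 0.031903 + 0.024634 = 0.056536
R_eff = 1/U_eff = 17.688 ft²·°F·h/BTU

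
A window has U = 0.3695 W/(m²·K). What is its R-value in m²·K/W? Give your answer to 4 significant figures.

2.706 m²·K/W

R = 1/U = 1/0.3695 = 2.7064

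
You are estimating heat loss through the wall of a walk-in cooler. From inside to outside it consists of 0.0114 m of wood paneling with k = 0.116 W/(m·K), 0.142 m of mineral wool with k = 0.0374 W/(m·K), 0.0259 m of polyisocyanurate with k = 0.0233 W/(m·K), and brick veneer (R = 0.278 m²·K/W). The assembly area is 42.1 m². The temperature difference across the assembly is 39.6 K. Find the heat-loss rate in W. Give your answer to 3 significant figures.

315 W

0.0114/0.116 = 0.09828
0.142/0.0374 = 3.797
0.0259/0.0233 = 1.112
R_total = 0.09828 + 3.797 + 1.112 + 0.278 = 5.285 m²·K/W
Q = A·ΔT/R = 42.1 × 39.6 / 5.285 = 315.5 W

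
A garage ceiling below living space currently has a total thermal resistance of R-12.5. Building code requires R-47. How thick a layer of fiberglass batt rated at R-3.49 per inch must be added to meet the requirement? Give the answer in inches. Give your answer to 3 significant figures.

9.89 in

ΔR = 47 − 12.5 = 34.5 ft²·°F·h/BTU
L = ΔR / (R/in) = 34.5/3.49 = 9.885 in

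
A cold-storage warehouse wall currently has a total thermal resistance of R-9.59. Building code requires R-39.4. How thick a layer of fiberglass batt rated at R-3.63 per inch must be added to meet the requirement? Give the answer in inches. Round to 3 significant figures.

ΔR = 39.4 − 9.59 = 29.81 ft²·°F·h/BTU
L = ΔR / (R/in) = 29.81/3.63 = 8.212 in

8.21 in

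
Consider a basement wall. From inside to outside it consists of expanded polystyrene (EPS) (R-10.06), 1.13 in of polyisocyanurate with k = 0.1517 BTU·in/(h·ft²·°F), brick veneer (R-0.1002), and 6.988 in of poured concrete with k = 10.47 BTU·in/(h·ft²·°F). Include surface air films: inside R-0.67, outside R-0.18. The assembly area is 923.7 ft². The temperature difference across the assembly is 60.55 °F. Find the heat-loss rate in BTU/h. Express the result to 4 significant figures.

2924 BTU/h

1.13/0.1517 = 7.4489
6.988/10.47 = 0.66743
R_total = 0.67 + 10.06 + 7.4489 + 0.1002 + 0.66743 + 0.18 = 19.127 ft²·°F·h/BTU
Q = A·ΔT/R = 923.7 × 60.55 / 19.127 = 2924.2 BTU/h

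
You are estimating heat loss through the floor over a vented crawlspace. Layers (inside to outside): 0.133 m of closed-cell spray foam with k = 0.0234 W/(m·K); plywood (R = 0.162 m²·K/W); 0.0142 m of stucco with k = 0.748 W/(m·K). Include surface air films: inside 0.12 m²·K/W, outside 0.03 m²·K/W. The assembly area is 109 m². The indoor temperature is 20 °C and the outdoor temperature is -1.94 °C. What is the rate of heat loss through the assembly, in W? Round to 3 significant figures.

0.133/0.0234 = 5.684
0.0142/0.748 = 0.01898
R_total = 0.12 + 5.684 + 0.162 + 0.01898 + 0.03 = 6.015 m²·K/W
Q = A·ΔT/R = 109 × (20 − (-1.94)) / 6.015 = 397.6 W

398 W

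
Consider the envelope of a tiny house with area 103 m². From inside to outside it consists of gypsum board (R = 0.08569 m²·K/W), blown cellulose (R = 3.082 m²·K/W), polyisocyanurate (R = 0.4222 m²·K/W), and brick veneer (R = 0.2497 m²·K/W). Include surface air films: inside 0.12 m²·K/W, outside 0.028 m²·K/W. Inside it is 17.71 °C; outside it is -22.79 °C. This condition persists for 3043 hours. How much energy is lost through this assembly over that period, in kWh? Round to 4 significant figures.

R_total = 0.12 + 0.08569 + 3.082 + 0.4222 + 0.2497 + 0.028 = 3.9876 m²·K/W
Q = 103 × (17.71 − (-22.79)) / 3.9876 = 1046.1 W
E = 1046.1 W × 3043 h / 1000 = 3183.3 kWh

3183 kWh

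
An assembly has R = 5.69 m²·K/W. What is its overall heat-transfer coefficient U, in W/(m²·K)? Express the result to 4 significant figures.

0.1757 W/(m²·K)

U = 1/R = 1/5.69 = 0.17575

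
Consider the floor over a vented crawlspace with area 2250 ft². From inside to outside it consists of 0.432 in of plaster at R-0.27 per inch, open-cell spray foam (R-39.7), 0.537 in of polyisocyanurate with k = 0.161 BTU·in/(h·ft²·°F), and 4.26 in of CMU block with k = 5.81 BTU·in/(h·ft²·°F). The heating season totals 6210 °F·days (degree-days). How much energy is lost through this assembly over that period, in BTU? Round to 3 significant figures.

0.432 × 0.27 = 0.1166
0.537/0.161 = 3.335
4.26/5.81 = 0.7332
R_total = 0.1166 + 39.7 + 3.335 + 0.7332 = 43.89 ft²·°F·h/BTU
E = A × HDD × 24 / R = 2250 × 6210 × 24 / 43.89 = 7641000 BTU

7640000 BTU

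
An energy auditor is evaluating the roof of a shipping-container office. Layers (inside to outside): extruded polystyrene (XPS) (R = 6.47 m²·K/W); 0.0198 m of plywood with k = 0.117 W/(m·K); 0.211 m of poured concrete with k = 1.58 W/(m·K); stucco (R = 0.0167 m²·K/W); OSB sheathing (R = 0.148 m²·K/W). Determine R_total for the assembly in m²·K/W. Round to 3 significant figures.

0.0198/0.117 = 0.1692
0.211/1.58 = 0.1335
R_total = 6.47 + 0.1692 + 0.1335 + 0.0167 + 0.148 = 6.937 m²·K/W

6.94 m²·K/W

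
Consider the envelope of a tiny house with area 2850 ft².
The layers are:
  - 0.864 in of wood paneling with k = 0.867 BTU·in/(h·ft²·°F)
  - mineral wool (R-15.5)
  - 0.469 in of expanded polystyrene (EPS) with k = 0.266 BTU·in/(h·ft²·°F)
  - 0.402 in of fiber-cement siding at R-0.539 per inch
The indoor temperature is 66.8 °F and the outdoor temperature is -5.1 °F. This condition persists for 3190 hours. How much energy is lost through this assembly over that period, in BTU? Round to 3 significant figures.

35400000 BTU

0.864/0.867 = 0.9965
0.469/0.266 = 1.763
0.402 × 0.539 = 0.2167
R_total = 0.9965 + 15.5 + 1.763 + 0.2167 = 18.48 ft²·°F·h/BTU
Q = 2850 × (66.8 − (-5.1)) / 18.48 = 11090 BTU/h
E = 11090 × 3190 = 35380000 BTU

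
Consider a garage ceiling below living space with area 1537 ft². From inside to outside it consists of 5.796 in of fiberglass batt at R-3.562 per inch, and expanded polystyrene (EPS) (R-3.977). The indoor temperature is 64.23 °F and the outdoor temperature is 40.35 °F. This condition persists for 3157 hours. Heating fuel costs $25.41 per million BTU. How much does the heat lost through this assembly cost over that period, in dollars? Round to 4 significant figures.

5.796 × 3.562 = 20.645
R_total = 20.645 + 3.977 = 24.622 ft²·°F·h/BTU
Q = 1537 × (64.23 − 40.35) / 24.622 = 1490.7 BTU/h
E = 1490.7 × 3157 = 4706000 BTU
Cost = 4706000/10⁶ × 25.41 = $119.58

119.6 dollars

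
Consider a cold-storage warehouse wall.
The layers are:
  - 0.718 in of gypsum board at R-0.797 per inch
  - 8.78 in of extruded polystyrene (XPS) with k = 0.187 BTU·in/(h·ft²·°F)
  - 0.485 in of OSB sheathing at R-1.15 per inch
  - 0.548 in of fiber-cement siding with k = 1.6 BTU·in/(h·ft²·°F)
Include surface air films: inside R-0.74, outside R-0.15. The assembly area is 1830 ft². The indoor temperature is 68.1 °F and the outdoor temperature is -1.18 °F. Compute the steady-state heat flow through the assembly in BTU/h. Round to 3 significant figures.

0.718 × 0.797 = 0.5722
8.78/0.187 = 46.95
0.485 × 1.15 = 0.5577
0.548/1.6 = 0.3425
R_total = 0.74 + 0.5722 + 46.95 + 0.5577 + 0.3425 + 0.15 = 49.31 ft²·°F·h/BTU
Q = A·ΔT/R = 1830 × (68.1 − (-1.18)) / 49.31 = 2571 BTU/h

2570 BTU/h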